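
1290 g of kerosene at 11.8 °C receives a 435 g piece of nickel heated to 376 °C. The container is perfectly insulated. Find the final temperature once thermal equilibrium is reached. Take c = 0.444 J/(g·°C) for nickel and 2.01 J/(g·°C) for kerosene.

T_f ≈ 37.0 °C

Heat lost by the nickel equals heat gained by the kerosene:
435×0.444×(376 − T) = 1290×2.01×(T − 11.8)
193.14(376 − T) = 2592.9(T − 11.8)
2786 T = 103217  ⇒  T ≈ 37.05 °C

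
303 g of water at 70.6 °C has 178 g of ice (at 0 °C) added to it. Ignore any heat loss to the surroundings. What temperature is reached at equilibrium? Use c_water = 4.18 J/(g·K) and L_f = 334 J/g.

Conservation of energy gives ΣQ = 0:
latent heat to melt: 178×334 = 59452
  warm the meltwater: 744.04 T
  water cools: 303×4.18×(T − 70.6) = 1266.5(T − 70.6)
2010.6 T = 89418 − 59452 = 29966
T ≈ 14.90 °C — above 0 °C, consistent with complete melting.

T_f ≈ 14.9 °C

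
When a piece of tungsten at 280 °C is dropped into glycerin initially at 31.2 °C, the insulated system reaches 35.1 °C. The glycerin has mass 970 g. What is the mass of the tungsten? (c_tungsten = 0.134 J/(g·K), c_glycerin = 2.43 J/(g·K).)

Let T be the final temperature. ΣQ_i = 0:
m×0.134×(35.1 − 280) + 970×2.43×(35.1 − 31.2) = 0
-32.82 m = -9192.7
m = -9192.7/-32.82 ≈ 280.1 g

m ≈ 280 g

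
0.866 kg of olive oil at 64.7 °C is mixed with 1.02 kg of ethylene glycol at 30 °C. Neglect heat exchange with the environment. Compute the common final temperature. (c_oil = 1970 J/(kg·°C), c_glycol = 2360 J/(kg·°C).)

Let T be the final temperature. ΣQ_i = 0:
0.866·1970·(T − 64.7) + 1.02·2360·(T − 30) = 0
(1706 + 2407.2) T = 1706·64.7 + 2407.2·30
T ≈ 44.39 °C

T_f ≈ 44.4 °C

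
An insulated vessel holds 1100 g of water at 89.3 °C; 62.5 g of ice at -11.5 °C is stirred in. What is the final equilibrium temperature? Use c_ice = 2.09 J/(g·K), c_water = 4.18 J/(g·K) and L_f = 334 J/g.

Setting the total heat transfer to zero:
ice -11.5→0 °C: 62.5·2.09·11.5 = 1502.2
  latent heat to melt: 62.5·334 = 20875
  meltwater 0→T: 62.5·4.18·T = 261.25 T
  water: 4598(T − 89.3)
4859.2 T = 410601 − 22377 = 388224
T ≈ 79.89 °C (positive, so assuming full melt was valid).

T_f ≈ 79.9 °C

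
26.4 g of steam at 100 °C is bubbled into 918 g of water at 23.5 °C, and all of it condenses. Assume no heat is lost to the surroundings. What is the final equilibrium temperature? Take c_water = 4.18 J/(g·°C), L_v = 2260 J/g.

T_f ≈ 40.8 °C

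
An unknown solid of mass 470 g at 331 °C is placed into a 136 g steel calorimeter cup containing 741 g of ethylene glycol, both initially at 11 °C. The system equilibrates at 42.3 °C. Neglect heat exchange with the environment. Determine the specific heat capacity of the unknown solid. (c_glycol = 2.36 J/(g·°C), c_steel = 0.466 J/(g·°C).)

c ≈ 0.418 J/(g·°C)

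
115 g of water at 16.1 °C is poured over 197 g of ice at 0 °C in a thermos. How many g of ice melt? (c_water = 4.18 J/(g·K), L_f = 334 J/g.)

m_melted ≈ 23.2 g

Cooling the water to 0 °C releases 115×4.18×16.1 = 7739.3 J.
To melt every bit of ice: 197×334 = 65798 J.
7739.3 J < 65798 J, so only part of the ice melts and the system sits at 0 °C.
m_melt = 7739.3 / L_f = 23.17 g.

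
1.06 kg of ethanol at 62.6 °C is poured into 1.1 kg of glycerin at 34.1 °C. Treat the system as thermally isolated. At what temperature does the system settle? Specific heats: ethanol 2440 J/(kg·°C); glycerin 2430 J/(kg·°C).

T_f ≈ 48.1 °C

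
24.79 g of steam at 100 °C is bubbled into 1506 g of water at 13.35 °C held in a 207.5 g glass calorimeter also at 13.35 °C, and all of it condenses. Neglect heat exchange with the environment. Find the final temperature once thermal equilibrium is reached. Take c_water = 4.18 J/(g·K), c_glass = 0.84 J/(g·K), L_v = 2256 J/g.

Sum of m c ΔT and latent-heat terms is zero:
steam→water at 100 °C releases m L_v = 24.79×2256 = 55926
  condensate cools 100→T: 24.79×4.18×(T − 100) = 103.62(T − 100)
  water warms: 1506×4.18×(T − 13.35) = 6295.1(T − 13.35)
  glass cup: 207.5×0.84×(T − 13.35) = 174.3(T − 13.35)
6573 T = 55926 + 10362 + 86366 = 152655
T ≈ 23.22 °C (< 100 °C, so full condensation is consistent).

T_f ≈ 23.2 °C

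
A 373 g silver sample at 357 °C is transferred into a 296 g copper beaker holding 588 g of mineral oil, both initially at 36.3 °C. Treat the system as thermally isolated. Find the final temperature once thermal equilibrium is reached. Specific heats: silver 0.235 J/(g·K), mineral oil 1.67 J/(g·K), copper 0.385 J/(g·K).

T_f ≈ 60.1 °C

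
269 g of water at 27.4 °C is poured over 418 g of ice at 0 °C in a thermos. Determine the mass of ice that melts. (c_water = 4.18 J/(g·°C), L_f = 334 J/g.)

Heat available from the water dropping to 0 °C: 269×4.18×27.4 = 30809 J.
To melt every bit of ice: 418×334 = 139612 J.
30809 J < 139612 J, so only part of the ice melts and the system sits at 0 °C.
Mass melted = 30809/334 ≈ 92.24 g.

m_melted ≈ 92.2 g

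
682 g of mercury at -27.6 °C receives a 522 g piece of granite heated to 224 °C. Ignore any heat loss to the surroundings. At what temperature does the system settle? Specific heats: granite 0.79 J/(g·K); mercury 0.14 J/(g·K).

T_f ≈ 176.7 °C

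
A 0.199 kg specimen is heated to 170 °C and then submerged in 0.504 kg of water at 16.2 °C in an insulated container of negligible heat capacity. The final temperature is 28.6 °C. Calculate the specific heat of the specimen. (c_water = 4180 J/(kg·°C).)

c ≈ 928 J/(kg·°C)

Heat gained plus heat lost sum to zero:
0.199·c·(28.6 − 170) + 0.504·4180·(28.6 − 16.2) = 0
-28.14 c = -26123
c = -26123/-28.14 ≈ 928.4 J/(kg·°C)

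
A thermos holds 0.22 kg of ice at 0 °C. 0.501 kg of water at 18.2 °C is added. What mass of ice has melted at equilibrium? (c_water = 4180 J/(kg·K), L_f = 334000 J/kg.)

Cooling the water to 0 °C releases 0.501·4180·18.2 = 38114 J.
To melt every bit of ice: 0.22·334000 = 73480 J.
Since 38114 < 73480 J, not all the ice melts; equilibrium is at 0 °C.
m_melt = 38114 / L_f = 0.1141 kg.

m_melted ≈ 0.114 kg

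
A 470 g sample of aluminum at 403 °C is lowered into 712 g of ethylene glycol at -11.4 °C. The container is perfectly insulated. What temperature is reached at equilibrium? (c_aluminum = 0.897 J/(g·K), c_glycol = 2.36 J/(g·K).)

Heat lost by the aluminum equals heat gained by the glycol:
470·0.897·(403 − T) = 712·2.36·(T − (-11.4))
421.59(403 − T) = 1680.3(T − (-11.4))
2101.9 T = 150745  ⇒  T ≈ 71.72 °C

T_f ≈ 71.7 °C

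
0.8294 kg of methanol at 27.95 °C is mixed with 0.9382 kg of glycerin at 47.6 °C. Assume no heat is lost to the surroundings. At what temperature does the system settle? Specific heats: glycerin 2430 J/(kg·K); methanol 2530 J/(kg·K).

Setting the total heat transfer to zero:
0.9382·2430·(T − 47.6) + 0.8294·2530·(T − 27.95) = 0
4378.2 T = 167169
T = 167169/4378.2 ≈ 38.18 °C

T_f ≈ 38.2 °C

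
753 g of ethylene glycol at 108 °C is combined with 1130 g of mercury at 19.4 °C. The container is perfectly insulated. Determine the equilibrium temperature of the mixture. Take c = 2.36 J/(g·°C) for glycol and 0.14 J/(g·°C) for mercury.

T_f ≈ 100.8 °C

Energy conservation, ΣQ = 0:
753*2.36*(T − 108) + 1130*0.14*(T − 19.4) = 0
1777.1(T − 108) + 158.2(T − 19.4) = 0
(1777.1 + 158.2) T = 1777.1*108 + 158.2*19.4
T = 194994/1935.3 ≈ 100.76 °C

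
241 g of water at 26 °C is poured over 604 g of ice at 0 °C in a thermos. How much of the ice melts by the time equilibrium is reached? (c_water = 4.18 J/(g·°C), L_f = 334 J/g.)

Cooling the water to 0 °C releases 241×4.18×26 = 26192 J.
Fully melting the ice requires m_ice L_f = 604×334 = 201736 J.
That's not enough to melt it all — equilibrium is at 0 °C with ice remaining.
m_melted×334 = 26192  ⇒  m_melted ≈ 78.42 g.

m_melted ≈ 78.4 g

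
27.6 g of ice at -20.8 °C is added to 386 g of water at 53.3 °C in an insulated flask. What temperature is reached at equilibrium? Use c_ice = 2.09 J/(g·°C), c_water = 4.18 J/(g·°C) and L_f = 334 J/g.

T_f ≈ 43.7 °C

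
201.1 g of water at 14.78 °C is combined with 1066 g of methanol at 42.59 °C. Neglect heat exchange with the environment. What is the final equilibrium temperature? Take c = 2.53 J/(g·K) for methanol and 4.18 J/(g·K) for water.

Let T be the final temperature. ΣQ_i = 0:
1066*2.53*(T − 42.59) + 201.1*4.18*(T − 14.78) = 0
3537.6 T = 127288
T ≈ 35.98 °C

T_f ≈ 36.0 °C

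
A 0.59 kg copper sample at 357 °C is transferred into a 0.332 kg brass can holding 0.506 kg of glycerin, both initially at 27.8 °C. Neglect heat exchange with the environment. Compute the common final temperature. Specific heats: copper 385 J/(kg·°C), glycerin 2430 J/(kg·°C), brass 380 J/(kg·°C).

T_f ≈ 75.0 °C

Energy conservation, ΣQ = 0:
0.59×385×(T − 357) + 0.506×2430×(T − 27.8) + 0.332×380×(T − 27.8) = 0
1582.9 T = 118782
T = 118782 / 1582.9 = 75 °C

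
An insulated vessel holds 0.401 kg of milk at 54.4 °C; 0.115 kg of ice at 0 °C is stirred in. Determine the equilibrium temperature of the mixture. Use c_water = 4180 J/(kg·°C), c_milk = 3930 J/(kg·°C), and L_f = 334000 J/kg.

T_f ≈ 23.0 °C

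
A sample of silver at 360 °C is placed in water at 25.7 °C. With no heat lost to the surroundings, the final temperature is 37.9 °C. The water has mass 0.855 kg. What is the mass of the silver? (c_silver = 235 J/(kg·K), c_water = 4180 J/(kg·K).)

m ≈ 0.576 kg

|Q_silver| = |Q_water|:
m·235·(360 − 37.9) = 0.855·4180·(37.9 − 25.7)
75694 m = 43602  ⇒  m ≈ 0.576 kg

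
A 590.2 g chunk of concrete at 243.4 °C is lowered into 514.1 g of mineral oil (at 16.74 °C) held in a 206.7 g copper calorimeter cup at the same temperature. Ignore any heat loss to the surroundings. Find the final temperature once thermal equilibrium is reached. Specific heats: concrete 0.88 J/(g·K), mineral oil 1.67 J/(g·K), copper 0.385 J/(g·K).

Conservation of energy gives ΣQ = 0:
590.2×0.88×(T − 243.4) + 514.1×1.67×(T − 16.74) + 206.7×0.385×(T − 16.74) = 0
1457.5 T = 142120
T ≈ 97.51 °C

T_f ≈ 97.5 °C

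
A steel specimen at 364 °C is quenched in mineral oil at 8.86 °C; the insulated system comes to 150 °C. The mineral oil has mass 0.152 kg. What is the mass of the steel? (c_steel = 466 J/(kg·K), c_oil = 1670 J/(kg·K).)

m ≈ 0.359 kg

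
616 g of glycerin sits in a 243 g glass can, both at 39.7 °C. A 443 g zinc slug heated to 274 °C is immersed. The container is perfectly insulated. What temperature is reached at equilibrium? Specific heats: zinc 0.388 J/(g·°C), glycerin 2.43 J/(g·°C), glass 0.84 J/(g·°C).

Let T be the final temperature. ΣQ_i = 0:
443*0.388*(T − 274) + 616*2.43*(T − 39.7) + 243*0.84*(T − 39.7) = 0
171.88(T − 274) + 1496.9(T − 39.7) + 204.12(T − 39.7) = 0
1872.9 T = 114626
T = 114626/1872.9 ≈ 61.20 °C

T_f ≈ 61.2 °C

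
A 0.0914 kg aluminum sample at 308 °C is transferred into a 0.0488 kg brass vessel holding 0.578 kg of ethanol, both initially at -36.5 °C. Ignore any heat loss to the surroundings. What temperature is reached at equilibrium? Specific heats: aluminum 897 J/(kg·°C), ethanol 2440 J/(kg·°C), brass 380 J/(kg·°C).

T_f ≈ -17.8 °C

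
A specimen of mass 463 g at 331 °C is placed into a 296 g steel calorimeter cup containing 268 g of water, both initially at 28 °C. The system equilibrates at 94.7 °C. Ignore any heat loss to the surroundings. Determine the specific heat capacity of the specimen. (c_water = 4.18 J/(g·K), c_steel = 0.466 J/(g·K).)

Taking heat into each body as positive, Σ m c ΔT = 0:
463·c·(94.7 − 331) + 268·4.18·(94.7 − 28) + 296·0.466·(94.7 − 28) = 0
-109407 c = -83920
c = -83920/-109407 ≈ 0.767 J/(g·K)

c ≈ 0.767 J/(g·K)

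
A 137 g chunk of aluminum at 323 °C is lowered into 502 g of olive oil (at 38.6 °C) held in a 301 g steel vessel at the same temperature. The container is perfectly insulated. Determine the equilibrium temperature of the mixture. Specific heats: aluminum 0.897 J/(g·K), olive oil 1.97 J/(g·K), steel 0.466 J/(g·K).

Let T be the final temperature. ΣQ_i = 0:
137×0.897×(T − 323) + 502×1.97×(T − 38.6) + 301×0.466×(T − 38.6) = 0
1252.1 T = 83280
T = 83280 / 1252.1 = 66.5 °C

T_f ≈ 66.5 °C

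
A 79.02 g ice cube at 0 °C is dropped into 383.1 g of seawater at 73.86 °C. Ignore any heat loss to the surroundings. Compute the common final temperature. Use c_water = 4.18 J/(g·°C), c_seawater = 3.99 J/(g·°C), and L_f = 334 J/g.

T_f ≈ 46.5 °C

Energy balance with sensible and latent terms:
latent heat to melt: 79.02×334 = 26393; meltwater 0→T: 79.02×4.18×T = 330.3 T; seawater: 1528.6(T − 73.86)
1858.9 T = 112900 − 26393 = 86507
T ≈ 46.54 °C. Since T > 0 °C, the all-ice-melts assumption holds.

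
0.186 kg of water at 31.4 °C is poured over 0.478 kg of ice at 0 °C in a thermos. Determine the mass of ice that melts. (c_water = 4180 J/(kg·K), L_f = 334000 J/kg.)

Water can give up m c ΔT = 0.186×4180×31.4 = 24413 J before reaching 0 °C.
To melt every bit of ice: 0.478×334000 = 159652 J.
That's not enough to melt it all — equilibrium is at 0 °C with ice remaining.
m_melted×334000 = 24413  ⇒  m_melted ≈ 0.07309 kg.

m_melted ≈ 0.0731 kg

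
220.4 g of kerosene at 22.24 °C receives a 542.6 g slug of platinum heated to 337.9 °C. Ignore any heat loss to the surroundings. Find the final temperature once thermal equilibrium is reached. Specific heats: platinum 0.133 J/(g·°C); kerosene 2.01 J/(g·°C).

Let T be the final temperature. ΣQ_i = 0:
542.6*0.133*(T − 337.9) + 220.4*2.01*(T − 22.24) = 0
72.17(T − 337.9) + 443(T − 22.24) = 0
515.17 T = 34237
T = 34237 / 515.17 = 66.5 °C

T_f ≈ 66.5 °C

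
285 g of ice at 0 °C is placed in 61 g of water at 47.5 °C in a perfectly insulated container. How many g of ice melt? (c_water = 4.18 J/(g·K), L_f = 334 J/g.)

m_melted ≈ 36.3 g

Water can give up m c ΔT = 61·4.18·47.5 = 12112 J before reaching 0 °C.
Melting all 285 g of ice would need 285·334 = 95190 J.
That's not enough to melt it all — equilibrium is at 0 °C with ice remaining.
m_melted·334 = 12112  ⇒  m_melted ≈ 36.26 g.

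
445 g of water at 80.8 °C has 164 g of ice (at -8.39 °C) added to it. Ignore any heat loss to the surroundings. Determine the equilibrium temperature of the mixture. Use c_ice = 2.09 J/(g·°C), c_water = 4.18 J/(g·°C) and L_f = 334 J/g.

T_f ≈ 36.4 °C

Conservation of energy gives ΣQ = 0:
ice -8.39→0 °C: 164·2.09·8.39 = 2875.8; latent heat to melt: 164·334 = 54776; meltwater 0→T: 164·4.18·T = 685.52 T; water cools: 445·4.18·(T − 80.8) = 1860.1(T − 80.8)
2545.6 T = 150296 − 57652 = 92644
T ≈ 36.39 °C (positive, so assuming full melt was valid).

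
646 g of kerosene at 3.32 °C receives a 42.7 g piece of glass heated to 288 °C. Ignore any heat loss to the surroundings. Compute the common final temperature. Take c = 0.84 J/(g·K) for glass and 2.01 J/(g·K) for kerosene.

T_f ≈ 11.0 °C

T_f is the heat-capacity-weighted average of the initial temperatures:
T_f = (35.87*288 + 1298.5*3.32) / (35.87 + 1298.5)
    = 14641 / 1334.3 ≈ 10.97 °C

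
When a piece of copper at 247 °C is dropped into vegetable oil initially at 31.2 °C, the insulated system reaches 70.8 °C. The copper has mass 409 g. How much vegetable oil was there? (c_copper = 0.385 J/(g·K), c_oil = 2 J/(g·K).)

Heat gained plus heat lost sum to zero:
409·0.385·(70.8 − 247) + m·2·(70.8 − 31.2) = 0
79.2 m = 27745
m = 27745/79.2 ≈ 350.3 g

m ≈ 350 g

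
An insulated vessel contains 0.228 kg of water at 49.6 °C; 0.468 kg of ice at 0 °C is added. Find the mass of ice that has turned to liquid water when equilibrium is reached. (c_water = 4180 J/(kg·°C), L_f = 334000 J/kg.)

Heat available from the water dropping to 0 °C: 0.228×4180×49.6 = 47271 J.
Melting all 0.468 kg of ice would need 0.468×334000 = 156312 J.
Since 47271 < 156312 J, not all the ice melts; equilibrium is at 0 °C.
m_melted×334000 = 47271  ⇒  m_melted ≈ 0.1415 kg.

m_melted ≈ 0.142 kg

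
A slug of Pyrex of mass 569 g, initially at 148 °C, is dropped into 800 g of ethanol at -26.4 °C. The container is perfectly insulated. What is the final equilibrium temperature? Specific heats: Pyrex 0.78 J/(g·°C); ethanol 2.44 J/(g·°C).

Let T be the final temperature. ΣQ_i = 0:
569·0.78·(T − 148) + 800·2.44·(T − (-26.4)) = 0
2395.8 T = 14153
T = 14153 / 2395.8 = 5.91 °C

T_f ≈ 5.9 °C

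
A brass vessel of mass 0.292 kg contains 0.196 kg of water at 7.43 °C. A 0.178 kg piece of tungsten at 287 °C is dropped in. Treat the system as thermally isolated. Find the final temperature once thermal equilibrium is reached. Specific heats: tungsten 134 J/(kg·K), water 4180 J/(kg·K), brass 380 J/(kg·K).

Energy conservation, ΣQ = 0:
0.178×134×(T − 287) + 0.196×4180×(T − 7.43) + 0.292×380×(T − 7.43) = 0
23.85(T − 287) + 819.28(T − 7.43) + 110.96(T − 7.43) = 0
(23.85 + 819.28 + 110.96) T = 23.85×287 + 819.28×7.43 + 110.96×7.43
T = 13757/954.09 ≈ 14.42 °C

T_f ≈ 14.4 °C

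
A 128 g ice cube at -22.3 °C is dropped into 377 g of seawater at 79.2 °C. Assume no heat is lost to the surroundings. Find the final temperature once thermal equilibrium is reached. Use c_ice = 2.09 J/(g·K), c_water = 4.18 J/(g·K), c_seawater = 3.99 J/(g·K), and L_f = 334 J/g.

T_f ≈ 34.5 °C

Heat gained plus heat lost sum to zero:
ice -22.3→0 °C: 128×2.09×22.3 = 5965.7; fusion: m_ice L_f = 128×334 = 42752; warm the meltwater: 535.04 T; seawater: 1504.2(T − 79.2)
2039.3 T = 119135 − 48718 = 70417
T ≈ 34.53 °C — above 0 °C, consistent with complete melting.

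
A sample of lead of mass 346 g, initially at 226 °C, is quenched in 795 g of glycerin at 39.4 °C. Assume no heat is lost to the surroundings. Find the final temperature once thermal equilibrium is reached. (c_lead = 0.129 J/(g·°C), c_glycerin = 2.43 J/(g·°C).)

T_f ≈ 43.6 °C

Taking heat into each body as positive, Σ m c ΔT = 0:
346*0.129*(T − 226) + 795*2.43*(T − 39.4) = 0
44.63(T − 226) + 1931.9(T − 39.4) = 0
1976.5 T = 86202
T ≈ 43.61 °C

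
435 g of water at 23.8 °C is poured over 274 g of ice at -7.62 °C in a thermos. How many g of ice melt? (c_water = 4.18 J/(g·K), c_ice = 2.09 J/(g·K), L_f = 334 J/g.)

Heat available from the water dropping to 0 °C: 435·4.18·23.8 = 43276 J.
Warming the ice to 0 °C takes 274·2.09·7.62 = 4363.7 J, leaving 38912 J for melting.
Fully melting the ice requires m_ice L_f = 274·334 = 91516 J.
38912 J < 91516 J, so only part of the ice melts and the system sits at 0 °C.
m_melt = 38912 / L_f = 116.5 g.

m_melted ≈ 117 g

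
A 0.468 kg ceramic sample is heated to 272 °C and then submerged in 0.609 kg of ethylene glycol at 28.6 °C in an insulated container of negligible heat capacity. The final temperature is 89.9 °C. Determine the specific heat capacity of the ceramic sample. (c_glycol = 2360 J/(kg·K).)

c ≈ 1030 J/(kg·K)

m_s c (T_s − T_f) = m_glycol c_glycol (T_f − T_0):
0.468·c·(272 − 89.9) = 0.609·2360·(89.9 − 28.6)
85.22 c = 88103  ⇒  c ≈ 1034 J/(kg·K)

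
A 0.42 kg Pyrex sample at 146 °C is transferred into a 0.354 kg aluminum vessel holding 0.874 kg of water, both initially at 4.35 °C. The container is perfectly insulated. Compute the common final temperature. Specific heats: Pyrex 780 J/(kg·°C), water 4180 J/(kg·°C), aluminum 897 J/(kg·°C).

T_f = Σ m_i c_i T_i / Σ m_i c_i:
T_f = (327.6*146 + 3653.3*4.35 + 317.54*4.35) / (327.6 + 3653.3 + 317.54)
    = 65103 / 4298.5 ≈ 15.15 °C

T_f ≈ 15.1 °C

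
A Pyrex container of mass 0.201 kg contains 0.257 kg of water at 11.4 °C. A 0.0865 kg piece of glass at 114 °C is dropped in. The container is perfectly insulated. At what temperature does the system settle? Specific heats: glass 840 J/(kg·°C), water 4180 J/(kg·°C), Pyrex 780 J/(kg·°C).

T_f ≈ 17.1 °C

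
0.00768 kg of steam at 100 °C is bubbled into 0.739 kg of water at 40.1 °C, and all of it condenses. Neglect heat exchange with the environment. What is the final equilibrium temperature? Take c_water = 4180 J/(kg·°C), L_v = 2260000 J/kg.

Let T be the final temperature. ΣQ_i = 0:
condense steam: −0.00768·2260000 = −17357
  condensed water 100 °C→T: 32.1(T − 100)
  original water: 3089(T − 40.1)
3121.1 T = 17357 + 3210.2 + 123870 = 144437
T ≈ 46.28 °C, under the boiling point, so the assumption holds.

T_f ≈ 46.3 °C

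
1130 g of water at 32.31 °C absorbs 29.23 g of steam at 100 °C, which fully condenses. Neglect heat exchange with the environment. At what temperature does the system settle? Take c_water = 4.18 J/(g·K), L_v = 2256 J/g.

T_f ≈ 47.6 °C

Energy balance with sensible and latent terms:
condense steam: −29.23·2256 = −65943
  condensate cools 100→T: 29.23·4.18·(T − 100) = 122.18(T − 100)
  water warms: 1130·4.18·(T − 32.31) = 4723.4(T − 32.31)
4845.6 T = 65943 + 12218 + 152613 = 230774
T ≈ 47.63 °C — below 100 °C, confirming all the steam condensed.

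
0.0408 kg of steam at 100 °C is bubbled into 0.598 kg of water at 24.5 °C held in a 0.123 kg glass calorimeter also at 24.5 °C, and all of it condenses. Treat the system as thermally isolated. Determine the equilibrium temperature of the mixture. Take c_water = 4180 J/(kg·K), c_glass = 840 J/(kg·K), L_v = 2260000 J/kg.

Sum of m c ΔT and latent-heat terms is zero:
condense steam: −0.0408×2260000 = −92208
  condensate cools 100→T: 0.0408×4180×(T − 100) = 170.54(T − 100)
  water warms: 0.598×4180×(T − 24.5) = 2499.6(T − 24.5)
  glass cup: 0.123×840×(T − 24.5) = 103.32(T − 24.5)
2773.5 T = 92208 + 17054 + 63773 = 173035
T ≈ 62.39 °C, under the boiling point, so the assumption holds.

T_f ≈ 62.4 °C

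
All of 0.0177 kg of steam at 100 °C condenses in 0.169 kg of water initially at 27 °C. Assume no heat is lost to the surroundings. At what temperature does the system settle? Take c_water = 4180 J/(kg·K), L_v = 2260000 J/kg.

Setting the total heat transfer to zero:
condense steam: −0.0177·2260000 = −40002; condensed water 100 °C→T: 73.99(T − 100); water warms: 0.169·4180·(T − 27) = 706.42(T − 27)
780.41 T = 40002 + 7398.6 + 19073 = 66474
T ≈ 85.18 °C — below 100 °C, confirming all the steam condensed.

T_f ≈ 85.2 °C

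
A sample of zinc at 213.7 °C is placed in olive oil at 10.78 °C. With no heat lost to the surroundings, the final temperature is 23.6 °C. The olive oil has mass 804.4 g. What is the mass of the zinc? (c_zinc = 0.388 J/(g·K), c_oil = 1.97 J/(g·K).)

Net heat exchanged in the isolated system is zero:
m·0.388·(23.6 − 213.7) + 804.4·1.97·(23.6 − 10.78) = 0
-73.76 m = -20315
m = -20315/-73.76 ≈ 275.4 g

m ≈ 275 g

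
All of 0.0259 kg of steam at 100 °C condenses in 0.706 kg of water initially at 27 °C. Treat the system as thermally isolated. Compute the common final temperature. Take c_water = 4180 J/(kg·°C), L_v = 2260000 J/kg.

T_f ≈ 48.7 °C

Sum of m c ΔT and latent-heat terms is zero:
steam→water at 100 °C releases m L_v = 0.0259×2260000 = 58534; condensed water 100 °C→T: 108.26(T − 100); original water: 2951.1(T − 27)
3059.3 T = 58534 + 10826 + 79679 = 149039
T ≈ 48.72 °C, under the boiling point, so the assumption holds.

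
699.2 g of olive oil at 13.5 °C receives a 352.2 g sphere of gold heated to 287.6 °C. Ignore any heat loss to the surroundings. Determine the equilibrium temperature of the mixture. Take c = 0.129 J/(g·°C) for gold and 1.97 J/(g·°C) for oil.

T_f ≈ 22.3 °C

|Q_gold| = |Q_oil|:
352.2·0.129·(287.6 − T) = 699.2·1.97·(T − 13.5)
45.43(287.6 − T) = 1377.4(T − 13.5)
1422.9 T = 31662  ⇒  T ≈ 22.25 °C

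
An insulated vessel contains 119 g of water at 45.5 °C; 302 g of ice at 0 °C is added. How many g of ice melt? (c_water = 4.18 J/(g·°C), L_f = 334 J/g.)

Cooling the water to 0 °C releases 119·4.18·45.5 = 22633 J.
Fully melting the ice requires m_ice L_f = 302·334 = 100868 J.
22633 J < 100868 J, so only part of the ice melts and the system sits at 0 °C.
Mass melted = 22633/334 ≈ 67.76 g.

m_melted ≈ 67.8 g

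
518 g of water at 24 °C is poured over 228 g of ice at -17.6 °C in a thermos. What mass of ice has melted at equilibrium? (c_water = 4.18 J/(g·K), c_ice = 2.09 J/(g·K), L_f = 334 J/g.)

Heat available from the water dropping to 0 °C: 518·4.18·24 = 51966 J.
Of that, 228·2.09·17.6 = 8386.8 J goes to bring the ice to 0 °C, leaving 43579 J.
Melting all 228 g of ice would need 228·334 = 76152 J.
That's not enough to melt it all — equilibrium is at 0 °C with ice remaining.
m_melted·334 = 43579  ⇒  m_melted ≈ 130.5 g.

m_melted ≈ 130 g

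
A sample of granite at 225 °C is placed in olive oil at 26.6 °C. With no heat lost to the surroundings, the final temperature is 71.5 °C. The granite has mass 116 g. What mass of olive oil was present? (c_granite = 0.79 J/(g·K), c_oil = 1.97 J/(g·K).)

m ≈ 159 g

Net heat exchanged in the isolated system is zero:
116×0.79×(71.5 − 225) + m×1.97×(71.5 − 26.6) = 0
88.45 m = 14067
m = 14067/88.45 ≈ 159 g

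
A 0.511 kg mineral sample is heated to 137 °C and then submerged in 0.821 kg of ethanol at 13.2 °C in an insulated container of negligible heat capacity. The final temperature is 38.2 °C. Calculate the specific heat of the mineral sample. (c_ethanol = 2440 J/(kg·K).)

c ≈ 992 J/(kg·K)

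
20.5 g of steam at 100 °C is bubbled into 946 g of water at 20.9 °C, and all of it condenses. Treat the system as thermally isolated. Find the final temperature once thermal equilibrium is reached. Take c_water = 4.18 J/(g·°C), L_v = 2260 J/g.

T_f ≈ 34.0 °C

Conservation of energy gives ΣQ = 0:
steam→water at 100 °C releases m L_v = 20.5·2260 = 46330
  condensate cools 100→T: 20.5·4.18·(T − 100) = 85.69(T − 100)
  original water: 3954.3(T − 20.9)
4040 T = 46330 + 8569 + 82644 = 137543
T ≈ 34.05 °C — below 100 °C, confirming all the steam condensed.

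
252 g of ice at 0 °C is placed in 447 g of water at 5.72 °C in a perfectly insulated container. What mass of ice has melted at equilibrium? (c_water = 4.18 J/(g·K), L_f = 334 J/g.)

m_melted ≈ 32 g

Cooling the water to 0 °C releases 447×4.18×5.72 = 10688 J.
Melting all 252 g of ice would need 252×334 = 84168 J.
Since 10688 < 84168 J, not all the ice melts; equilibrium is at 0 °C.
m_melt = 10688 / L_f = 32 g.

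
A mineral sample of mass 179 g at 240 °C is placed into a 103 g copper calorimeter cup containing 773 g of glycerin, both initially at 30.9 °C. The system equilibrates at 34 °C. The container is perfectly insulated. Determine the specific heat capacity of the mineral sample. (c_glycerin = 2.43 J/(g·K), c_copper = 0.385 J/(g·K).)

c ≈ 0.161 J/(g·K)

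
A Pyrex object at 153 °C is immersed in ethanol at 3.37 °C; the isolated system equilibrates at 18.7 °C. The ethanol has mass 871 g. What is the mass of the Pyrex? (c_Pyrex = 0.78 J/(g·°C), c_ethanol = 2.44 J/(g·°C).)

m ≈ 311 g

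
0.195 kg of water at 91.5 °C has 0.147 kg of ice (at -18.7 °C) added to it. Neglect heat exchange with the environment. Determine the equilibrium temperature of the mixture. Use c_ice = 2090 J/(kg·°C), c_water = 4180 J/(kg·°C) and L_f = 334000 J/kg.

Energy balance with sensible and latent terms:
warm ice to 0 °C: 0.147·2090·(0 − (-18.7)) = 5745.2; fusion: m_ice L_f = 0.147·334000 = 49098; meltwater 0→T: 0.147·4180·T = 614.46 T; water cools: 0.195·4180·(T − 91.5) = 815.1(T − 91.5)
1429.6 T = 74582 − 54843 = 19738
T ≈ 13.81 °C. Since T > 0 °C, the all-ice-melts assumption holds.

T_f ≈ 13.8 °C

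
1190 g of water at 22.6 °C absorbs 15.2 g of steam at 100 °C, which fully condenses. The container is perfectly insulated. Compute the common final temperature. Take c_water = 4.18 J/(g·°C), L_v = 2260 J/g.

T_f ≈ 30.4 °C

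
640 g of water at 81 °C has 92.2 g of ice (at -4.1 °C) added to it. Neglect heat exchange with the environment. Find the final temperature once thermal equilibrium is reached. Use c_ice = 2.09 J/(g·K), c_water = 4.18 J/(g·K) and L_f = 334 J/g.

T_f ≈ 60.5 °C

Let T be the final temperature. ΣQ_i = 0:
ice -4.1→0 °C: 92.2·2.09·4.1 = 790.06; latent heat to melt: 92.2·334 = 30795; warm the meltwater: 385.4 T; water: 2675.2(T − 81)
3060.6 T = 216691 − 31585 = 185106
T ≈ 60.48 °C — above 0 °C, consistent with complete melting.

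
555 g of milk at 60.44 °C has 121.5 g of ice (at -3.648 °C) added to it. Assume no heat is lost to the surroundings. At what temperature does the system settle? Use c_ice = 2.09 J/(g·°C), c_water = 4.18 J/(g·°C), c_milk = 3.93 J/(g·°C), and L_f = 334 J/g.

T_f ≈ 33.6 °C

Let T be the final temperature. ΣQ_i = 0:
ice -3.648→0 °C: 121.5·2.09·3.648 = 926.35; melt ice: 121.5·334 = 40581; meltwater 0→T: 121.5·4.18·T = 507.87 T; milk cools: 555·3.93·(T − 60.44) = 2181.2(T − 60.44)
2689 T = 131829 − 41507 = 90321
T ≈ 33.59 °C — above 0 °C, consistent with complete melting.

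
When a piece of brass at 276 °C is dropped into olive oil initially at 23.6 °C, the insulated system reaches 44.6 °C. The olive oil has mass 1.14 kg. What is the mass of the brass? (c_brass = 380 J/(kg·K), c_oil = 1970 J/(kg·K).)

m ≈ 0.536 kg

|Q_brass| = |Q_oil|:
m·380·(276 − 44.6) = 1.14·1970·(44.6 − 23.6)
87932 m = 47162  ⇒  m ≈ 0.5363 kg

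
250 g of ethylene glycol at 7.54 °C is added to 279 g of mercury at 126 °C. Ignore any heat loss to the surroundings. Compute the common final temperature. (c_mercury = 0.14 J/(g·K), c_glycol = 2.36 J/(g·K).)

Net heat exchanged in the isolated system is zero:
279×0.14×(T − 126) + 250×2.36×(T − 7.54) = 0
(39.06 + 590) T = 39.06×126 + 590×7.54
T = 9370.2/629.06 ≈ 14.90 °C

T_f ≈ 14.9 °C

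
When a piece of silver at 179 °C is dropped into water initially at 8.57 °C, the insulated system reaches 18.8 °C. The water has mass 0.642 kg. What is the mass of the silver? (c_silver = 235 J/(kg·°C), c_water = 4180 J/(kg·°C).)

m ≈ 0.729 kg

Energy conservation, ΣQ = 0:
m×235×(18.8 − 179) + 0.642×4180×(18.8 − 8.57) = 0
-37647 m = -27453
m = -27453/-37647 ≈ 0.7292 kg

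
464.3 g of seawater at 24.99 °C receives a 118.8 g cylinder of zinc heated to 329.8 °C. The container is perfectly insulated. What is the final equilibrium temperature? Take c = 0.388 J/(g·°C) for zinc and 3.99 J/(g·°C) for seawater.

T_f ≈ 32.4 °C

With ΣQ=0 the equilibrium temperature is the m·c-weighted mean:
T_f = (46.09*329.8 + 1852.6*24.99) / (46.09 + 1852.6)
    = 61497 / 1898.7 ≈ 32.39 °C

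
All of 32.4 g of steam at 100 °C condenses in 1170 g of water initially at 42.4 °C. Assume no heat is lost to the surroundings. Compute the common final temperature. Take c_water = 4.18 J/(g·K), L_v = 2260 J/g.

Let T be the final temperature. ΣQ_i = 0:
latent heat released on condensation: 32.4·2260 = 73224; condensate cools 100→T: 32.4·4.18·(T − 100) = 135.43(T − 100); original water: 4890.6(T − 42.4)
5026 T = 73224 + 13543 + 207361 = 294129
T ≈ 58.52 °C — below 100 °C, confirming all the steam condensed.

T_f ≈ 58.5 °C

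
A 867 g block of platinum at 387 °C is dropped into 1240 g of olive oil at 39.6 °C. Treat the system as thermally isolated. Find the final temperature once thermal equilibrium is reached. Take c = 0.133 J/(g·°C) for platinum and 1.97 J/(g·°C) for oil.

T_f ≈ 55.3 °C

Taking heat into each body as positive, Σ m c ΔT = 0:
867×0.133×(T − 387) + 1240×1.97×(T − 39.6) = 0
115.31(T − 387) + 2442.8(T − 39.6) = 0
2558.1 T = 141360
T = 141360/2558.1 ≈ 55.26 °C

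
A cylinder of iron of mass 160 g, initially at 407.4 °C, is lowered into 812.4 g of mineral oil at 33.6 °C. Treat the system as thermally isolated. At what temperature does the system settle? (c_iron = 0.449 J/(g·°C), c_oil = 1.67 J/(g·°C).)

T_f = Σ m_i c_i T_i / Σ m_i c_i:
T_f = (71.84·407.4 + 1356.7·33.6) / (71.84 + 1356.7)
    = 74853 / 1428.5 ≈ 52.40 °C

T_f ≈ 52.4 °C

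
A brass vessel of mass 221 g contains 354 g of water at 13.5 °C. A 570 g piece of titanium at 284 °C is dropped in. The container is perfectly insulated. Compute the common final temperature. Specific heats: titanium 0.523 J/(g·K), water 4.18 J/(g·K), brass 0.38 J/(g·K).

T_f ≈ 56.8 °C

Energy conservation, ΣQ = 0:
570*0.523*(T − 284) + 354*4.18*(T − 13.5) + 221*0.38*(T − 13.5) = 0
1861.8 T = 105773
T = 105773/1861.8 ≈ 56.81 °C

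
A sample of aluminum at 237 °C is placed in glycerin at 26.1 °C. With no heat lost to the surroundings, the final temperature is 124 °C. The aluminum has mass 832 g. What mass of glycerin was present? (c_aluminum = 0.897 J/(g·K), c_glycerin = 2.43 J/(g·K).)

m ≈ 354 g

|Q_aluminum| = |Q_glycerin|:
832×0.897×(237 − 124) = m×2.43×(124 − 26.1)
237.9 m = 84332  ⇒  m ≈ 354.5 g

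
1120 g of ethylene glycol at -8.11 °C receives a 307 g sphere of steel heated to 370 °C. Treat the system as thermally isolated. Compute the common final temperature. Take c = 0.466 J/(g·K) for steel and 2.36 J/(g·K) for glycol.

T_f ≈ 11.3 °C

|Q_steel| = |Q_glycol|:
307·0.466·(370 − T) = 1120·2.36·(T − (-8.11))
143.06(370 − T) = 2643.2(T − (-8.11))
2786.3 T = 31497  ⇒  T ≈ 11.30 °C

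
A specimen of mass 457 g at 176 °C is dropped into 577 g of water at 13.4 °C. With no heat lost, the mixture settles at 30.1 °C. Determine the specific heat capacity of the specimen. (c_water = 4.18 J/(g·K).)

c ≈ 0.604 J/(g·K)

Heat lost by the specimen = heat gained by the water:
457×c×(176 − 30.1) = 577×4.18×(30.1 − 13.4)
66676 c = 40278  ⇒  c ≈ 0.6041 J/(g·K)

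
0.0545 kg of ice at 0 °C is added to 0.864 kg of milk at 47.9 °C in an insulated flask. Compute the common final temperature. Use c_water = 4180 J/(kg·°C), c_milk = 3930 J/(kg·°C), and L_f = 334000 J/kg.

T_f ≈ 39.9 °C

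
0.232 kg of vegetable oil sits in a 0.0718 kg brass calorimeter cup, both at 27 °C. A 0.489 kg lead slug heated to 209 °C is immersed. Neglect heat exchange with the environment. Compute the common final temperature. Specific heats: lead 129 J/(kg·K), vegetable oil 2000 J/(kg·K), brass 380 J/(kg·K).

T_f ≈ 47.7 °C

Conservation of energy gives ΣQ = 0:
0.489×129×(T − 209) + 0.232×2000×(T − 27) + 0.0718×380×(T − 27) = 0
63.08(T − 209) + 464(T − 27) + 27.28(T − 27) = 0
554.37 T = 26449
T ≈ 47.71 °C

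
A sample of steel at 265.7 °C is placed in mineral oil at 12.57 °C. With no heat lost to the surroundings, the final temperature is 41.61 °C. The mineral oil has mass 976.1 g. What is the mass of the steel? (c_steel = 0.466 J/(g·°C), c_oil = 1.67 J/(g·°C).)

|Q_steel| = |Q_oil|:
m·0.466·(265.7 − 41.61) = 976.1·1.67·(41.61 − 12.57)
104.43 m = 47338  ⇒  m ≈ 453.3 g

m ≈ 453 g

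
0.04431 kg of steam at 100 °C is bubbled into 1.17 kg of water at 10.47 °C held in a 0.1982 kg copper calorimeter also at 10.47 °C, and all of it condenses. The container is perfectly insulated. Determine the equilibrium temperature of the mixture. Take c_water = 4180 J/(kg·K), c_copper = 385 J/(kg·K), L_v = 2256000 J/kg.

Energy balance with sensible and latent terms:
steam→water at 100 °C releases m L_v = 0.04431·2256000 = 99963
  condensed water 100 °C→T: 185.22(T − 100)
  water warms: 1.17·4180·(T − 10.47) = 4890.6(T − 10.47)
  cup: 76.31(T − 10.47)
5152.1 T = 99963 + 18522 + 52004 = 170488
T ≈ 33.09 °C (< 100 °C, so full condensation is consistent).

T_f ≈ 33.1 °C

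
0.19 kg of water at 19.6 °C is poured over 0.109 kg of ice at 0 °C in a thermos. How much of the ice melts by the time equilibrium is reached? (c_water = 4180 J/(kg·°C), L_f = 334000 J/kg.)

m_melted ≈ 0.0466 kg

Heat available from the water dropping to 0 °C: 0.19·4180·19.6 = 15566 J.
Melting all 0.109 kg of ice would need 0.109·334000 = 36406 J.
15566 J < 36406 J, so only part of the ice melts and the system sits at 0 °C.
m_melt = 15566 / L_f = 0.04661 kg.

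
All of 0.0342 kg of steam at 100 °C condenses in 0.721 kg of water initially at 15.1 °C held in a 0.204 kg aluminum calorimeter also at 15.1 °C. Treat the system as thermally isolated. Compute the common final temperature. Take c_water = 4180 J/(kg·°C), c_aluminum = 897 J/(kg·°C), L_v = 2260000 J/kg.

T_f ≈ 41.9 °C

Taking heat into each body as positive, Σ m c ΔT = 0:
condense steam: −0.0342×2260000 = −77292
  condensate cools 100→T: 0.0342×4180×(T − 100) = 142.96(T − 100)
  original water: 3013.8(T − 15.1)
  cup: 182.99(T − 15.1)
3339.7 T = 77292 + 14296 + 48271 = 139859
T ≈ 41.88 °C — below 100 °C, confirming all the steam condensed.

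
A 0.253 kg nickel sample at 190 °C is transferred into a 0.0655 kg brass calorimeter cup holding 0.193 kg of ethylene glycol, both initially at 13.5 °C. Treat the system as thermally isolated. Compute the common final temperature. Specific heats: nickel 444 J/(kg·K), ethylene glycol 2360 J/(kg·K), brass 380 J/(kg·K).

Taking heat into each body as positive, Σ m c ΔT = 0:
0.253*444*(T − 190) + 0.193*2360*(T − 13.5) + 0.0655*380*(T − 13.5) = 0
112.33(T − 190) + 455.48(T − 13.5) + 24.89(T − 13.5) = 0
592.7 T = 27828
T = 27828 / 592.7 = 47 °C

T_f ≈ 47.0 °C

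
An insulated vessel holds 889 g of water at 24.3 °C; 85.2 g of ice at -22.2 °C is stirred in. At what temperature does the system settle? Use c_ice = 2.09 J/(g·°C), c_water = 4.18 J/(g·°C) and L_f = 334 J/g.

Taking heat into each body as positive, Σ m c ΔT = 0:
warm ice to 0 °C: 85.2×2.09×(0 − (-22.2)) = 3953.1; melt ice: 85.2×334 = 28457; meltwater 0→T: 85.2×4.18×T = 356.14 T; water: 3716(T − 24.3)
4072.2 T = 90299 − 32410 = 57889
T ≈ 14.22 °C (positive, so assuming full melt was valid).

T_f ≈ 14.2 °C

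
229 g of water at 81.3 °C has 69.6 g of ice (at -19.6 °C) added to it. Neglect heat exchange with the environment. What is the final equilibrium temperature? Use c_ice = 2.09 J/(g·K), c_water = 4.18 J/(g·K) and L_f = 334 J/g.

T_f ≈ 41.4 °C

Conservation of energy gives ΣQ = 0:
ice -19.6→0 °C: 69.6×2.09×19.6 = 2851.1
  latent heat to melt: 69.6×334 = 23246
  meltwater 0→T: 69.6×4.18×T = 290.93 T
  water cools: 229×4.18×(T − 81.3) = 957.22(T − 81.3)
1248.1 T = 77822 − 26097 = 51724
T ≈ 41.44 °C. Since T > 0 °C, the all-ice-melts assumption holds.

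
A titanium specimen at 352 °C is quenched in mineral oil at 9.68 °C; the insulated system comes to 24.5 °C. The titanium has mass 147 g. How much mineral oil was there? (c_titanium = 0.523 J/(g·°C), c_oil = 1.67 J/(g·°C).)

m ≈ 1020 g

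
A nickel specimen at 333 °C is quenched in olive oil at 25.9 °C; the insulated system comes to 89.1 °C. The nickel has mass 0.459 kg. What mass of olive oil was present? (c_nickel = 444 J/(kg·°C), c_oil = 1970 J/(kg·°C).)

m ≈ 0.399 kg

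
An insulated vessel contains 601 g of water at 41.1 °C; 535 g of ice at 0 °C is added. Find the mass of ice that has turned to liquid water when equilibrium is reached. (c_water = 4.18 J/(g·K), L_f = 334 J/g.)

Heat available from the water dropping to 0 °C: 601·4.18·41.1 = 103251 J.
Melting all 535 g of ice would need 535·334 = 178690 J.
Since 103251 < 178690 J, not all the ice melts; equilibrium is at 0 °C.
m_melt = 103251 / L_f = 309.1 g.

m_melted ≈ 309 g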